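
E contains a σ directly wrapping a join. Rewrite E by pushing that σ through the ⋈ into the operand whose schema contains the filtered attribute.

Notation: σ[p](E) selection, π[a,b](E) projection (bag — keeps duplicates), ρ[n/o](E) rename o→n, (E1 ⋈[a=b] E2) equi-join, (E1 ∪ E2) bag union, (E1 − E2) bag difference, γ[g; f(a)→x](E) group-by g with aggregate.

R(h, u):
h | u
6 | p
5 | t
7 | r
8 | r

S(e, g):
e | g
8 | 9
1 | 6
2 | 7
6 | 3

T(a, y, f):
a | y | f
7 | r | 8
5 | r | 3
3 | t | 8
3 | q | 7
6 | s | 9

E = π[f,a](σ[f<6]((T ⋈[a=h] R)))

σ filters on f, owned by the left side.
E' = π[f,a]((σ[f<6](T) ⋈[a=h] R))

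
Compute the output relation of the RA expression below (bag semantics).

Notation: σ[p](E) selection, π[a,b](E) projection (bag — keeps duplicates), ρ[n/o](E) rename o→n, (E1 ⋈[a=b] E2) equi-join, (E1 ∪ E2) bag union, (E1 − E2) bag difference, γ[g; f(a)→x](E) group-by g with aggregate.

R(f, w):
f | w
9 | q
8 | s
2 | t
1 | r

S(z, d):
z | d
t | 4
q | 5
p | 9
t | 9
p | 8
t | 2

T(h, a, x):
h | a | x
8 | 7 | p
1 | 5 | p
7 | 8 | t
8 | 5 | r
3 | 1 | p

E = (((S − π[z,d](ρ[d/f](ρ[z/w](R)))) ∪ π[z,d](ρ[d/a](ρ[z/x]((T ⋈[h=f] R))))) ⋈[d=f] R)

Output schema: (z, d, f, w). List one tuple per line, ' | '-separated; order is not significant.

Subexpression sizes:
  S → 6
  R → 4
  ρ[z/w](R) → 4
  ρ[d/f](ρ[z/w](R)) → 4
  π[z,d](ρ[d/f](ρ[z/w](R))) → 4
  (S − π[z,d](ρ[d/f](ρ[z/w](R)))) → 5
  T → 5
  R → 4
  (T ⋈[h=f] R) → 3
  ρ[z/x]((T ⋈[h=f] R)) → 3
  ρ[d/a](ρ[z/x]((T ⋈[h=f] R))) → 3
  π[z,d](ρ[d/a](ρ[z/x]((T ⋈[h=f] R)))) → 3
  ((S − π[z,d](ρ[d/f](ρ[z/w](R)))) ∪ π[z,d](ρ[d/a](ρ[z/x]((T ⋈[h=f] R))))) → 8
  R → 4
  (((S − π[z,d](ρ[d/f](ρ[z/w](R)))) ∪ π[z,d](ρ[d/a](ρ[z/x]((T ⋈[h=f] R))))) ⋈[d=f] R) → 3

== RESULT ==
z | d | f | w
p | 8 | 8 | s
p | 9 | 9 | q
t | 9 | 9 | q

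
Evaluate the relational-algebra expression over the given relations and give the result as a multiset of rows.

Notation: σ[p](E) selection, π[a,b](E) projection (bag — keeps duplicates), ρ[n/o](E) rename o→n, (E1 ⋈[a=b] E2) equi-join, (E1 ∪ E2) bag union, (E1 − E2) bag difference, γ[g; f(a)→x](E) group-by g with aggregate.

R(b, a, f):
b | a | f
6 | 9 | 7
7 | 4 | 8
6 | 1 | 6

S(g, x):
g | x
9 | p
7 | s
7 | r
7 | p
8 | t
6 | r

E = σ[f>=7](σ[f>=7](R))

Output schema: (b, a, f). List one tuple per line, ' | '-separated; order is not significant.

Row counts bottom-up:
  R → 3
  σ[f>=7](R) → 2
  σ[f>=7](σ[f>=7](R)) → 2

== RESULT ==
b | a | f
6 | 9 | 7
7 | 4 | 8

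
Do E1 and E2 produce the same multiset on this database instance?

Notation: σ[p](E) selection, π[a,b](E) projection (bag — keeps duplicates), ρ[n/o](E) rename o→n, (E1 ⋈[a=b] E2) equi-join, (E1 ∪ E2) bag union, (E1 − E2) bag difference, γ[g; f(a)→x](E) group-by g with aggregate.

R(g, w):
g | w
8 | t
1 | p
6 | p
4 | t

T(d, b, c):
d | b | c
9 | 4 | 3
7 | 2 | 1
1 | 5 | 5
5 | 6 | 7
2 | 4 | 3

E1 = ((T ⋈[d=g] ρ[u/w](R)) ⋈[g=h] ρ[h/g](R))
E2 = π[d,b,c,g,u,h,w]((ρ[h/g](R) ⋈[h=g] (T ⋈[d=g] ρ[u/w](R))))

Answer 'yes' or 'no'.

E1 stepwise |·|:
  T → 5
  R → 4
  ρ[u/w](R) → 4
  (T ⋈[d=g] ρ[u/w](R)) → 1
  R → 4
  ρ[h/g](R) → 4
  ((T ⋈[d=g] ρ[u/w](R)) ⋈[g=h] ρ[h/g](R)) → 1
E2 stepwise |·|:
  R → 4
  ρ[h/g](R) → 4
  T → 5
  R → 4
  ρ[u/w](R) → 4
  (T ⋈[d=g] ρ[u/w](R)) → 1
  (ρ[h/g](R) ⋈[h=g] (T ⋈[d=g] ρ[u/w](R))) → 1
  π[d,b,c,g,u,h,w]((ρ[h/g](R) ⋈[h=g] (T ⋈[d=g] ρ[u/w](R)))) → 1

E1 and E2 produce the same multiset:
d | b | c | g | u | h | w
1 | 5 | 5 | 1 | p | 1 | p

yes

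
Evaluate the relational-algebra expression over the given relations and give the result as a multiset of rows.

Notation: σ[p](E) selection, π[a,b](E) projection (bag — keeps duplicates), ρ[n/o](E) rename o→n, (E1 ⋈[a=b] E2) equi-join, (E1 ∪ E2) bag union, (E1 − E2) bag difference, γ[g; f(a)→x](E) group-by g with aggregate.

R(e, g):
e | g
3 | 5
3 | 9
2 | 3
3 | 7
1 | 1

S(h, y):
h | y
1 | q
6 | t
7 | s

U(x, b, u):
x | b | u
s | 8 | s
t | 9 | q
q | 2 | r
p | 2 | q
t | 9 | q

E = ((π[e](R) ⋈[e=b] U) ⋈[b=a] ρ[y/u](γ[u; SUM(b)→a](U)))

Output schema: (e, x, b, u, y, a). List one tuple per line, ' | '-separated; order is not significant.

Row counts bottom-up:
  R → 5
  π[e](R) → 5
  U → 5
  (π[e](R) ⋈[e=b] U) → 2
  U → 5
  γ[u; SUM(b)→a](U) → 3
  ρ[y/u](γ[u; SUM(b)→a](U)) → 3
  ((π[e](R) ⋈[e=b] U) ⋈[b=a] ρ[y/u](γ[u; SUM(b)→a](U))) → 2

== RESULT ==
e | x | b | u | y | a
2 | p | 2 | q | r | 2
2 | q | 2 | r | r | 2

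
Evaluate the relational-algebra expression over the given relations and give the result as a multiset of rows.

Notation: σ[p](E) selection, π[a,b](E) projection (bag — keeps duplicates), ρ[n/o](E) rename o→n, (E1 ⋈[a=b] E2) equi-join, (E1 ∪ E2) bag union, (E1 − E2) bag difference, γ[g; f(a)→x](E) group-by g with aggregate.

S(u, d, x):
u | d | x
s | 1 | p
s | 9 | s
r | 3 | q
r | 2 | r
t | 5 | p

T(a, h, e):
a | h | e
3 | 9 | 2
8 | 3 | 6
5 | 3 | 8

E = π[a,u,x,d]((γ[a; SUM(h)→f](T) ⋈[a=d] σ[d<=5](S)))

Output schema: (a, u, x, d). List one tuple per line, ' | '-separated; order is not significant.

Row counts bottom-up:
  T → 3
  γ[a; SUM(h)→f](T) → 3
  S → 5
  σ[d<=5](S) → 4
  (γ[a; SUM(h)→f](T) ⋈[a=d] σ[d<=5](S)) → 2
  π[a,u,x,d]((γ[a; SUM(h)→f](T) ⋈[a=d] σ[d<=5](S))) → 2

== RESULT ==
a | u | x | d
3 | r | q | 3
5 | t | p | 5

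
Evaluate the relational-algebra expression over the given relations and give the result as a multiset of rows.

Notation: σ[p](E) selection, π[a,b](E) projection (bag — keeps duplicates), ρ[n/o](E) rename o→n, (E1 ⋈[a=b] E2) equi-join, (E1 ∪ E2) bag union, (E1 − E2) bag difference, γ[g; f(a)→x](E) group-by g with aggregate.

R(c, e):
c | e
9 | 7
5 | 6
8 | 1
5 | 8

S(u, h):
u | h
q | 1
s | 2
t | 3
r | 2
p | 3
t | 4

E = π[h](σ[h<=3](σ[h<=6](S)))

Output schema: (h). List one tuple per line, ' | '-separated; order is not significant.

Subexpression sizes:
  S → 6
  σ[h<=6](S) → 6
  σ[h<=3](σ[h<=6](S)) → 5
  π[h](σ[h<=3](σ[h<=6](S))) → 5

== RESULT ==
h
1
2
2
3
3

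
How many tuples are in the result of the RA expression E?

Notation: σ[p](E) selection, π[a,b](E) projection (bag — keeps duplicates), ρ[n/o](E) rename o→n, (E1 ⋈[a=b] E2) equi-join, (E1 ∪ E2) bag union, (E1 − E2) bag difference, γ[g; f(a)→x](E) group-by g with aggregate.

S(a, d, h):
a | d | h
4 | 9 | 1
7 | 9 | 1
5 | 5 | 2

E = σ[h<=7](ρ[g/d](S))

Subexpression sizes:
  S → 3
  ρ[g/d](S) → 3
  σ[h<=7](ρ[g/d](S)) → 3

|E| = 3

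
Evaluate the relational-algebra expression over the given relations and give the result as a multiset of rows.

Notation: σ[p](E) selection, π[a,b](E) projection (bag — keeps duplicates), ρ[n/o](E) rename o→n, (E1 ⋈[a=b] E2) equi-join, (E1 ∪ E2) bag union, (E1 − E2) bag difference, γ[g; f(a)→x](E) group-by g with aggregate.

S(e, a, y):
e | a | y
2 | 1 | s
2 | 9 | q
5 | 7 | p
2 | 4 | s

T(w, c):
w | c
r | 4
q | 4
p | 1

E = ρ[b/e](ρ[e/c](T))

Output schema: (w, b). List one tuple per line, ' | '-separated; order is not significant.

Subexpression sizes:
  T → 3
  ρ[e/c](T) → 3
  ρ[b/e](ρ[e/c](T)) → 3

== RESULT ==
w | b
p | 1
q | 4
r | 4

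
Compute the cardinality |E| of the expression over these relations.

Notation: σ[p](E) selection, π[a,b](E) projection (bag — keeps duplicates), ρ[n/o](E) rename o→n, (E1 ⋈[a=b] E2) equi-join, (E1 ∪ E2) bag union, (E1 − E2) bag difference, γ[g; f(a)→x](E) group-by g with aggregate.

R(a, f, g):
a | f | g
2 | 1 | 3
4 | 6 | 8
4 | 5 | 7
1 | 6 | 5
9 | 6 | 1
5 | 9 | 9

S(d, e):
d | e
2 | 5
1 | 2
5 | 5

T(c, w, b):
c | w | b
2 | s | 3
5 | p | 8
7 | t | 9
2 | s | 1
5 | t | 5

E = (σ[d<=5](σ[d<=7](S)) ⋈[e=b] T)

Per-node cardinality:
  S → 3
  σ[d<=7](S) → 3
  σ[d<=5](σ[d<=7](S)) → 3
  T → 5
  (σ[d<=5](σ[d<=7](S)) ⋈[e=b] T) → 2

|E| = 2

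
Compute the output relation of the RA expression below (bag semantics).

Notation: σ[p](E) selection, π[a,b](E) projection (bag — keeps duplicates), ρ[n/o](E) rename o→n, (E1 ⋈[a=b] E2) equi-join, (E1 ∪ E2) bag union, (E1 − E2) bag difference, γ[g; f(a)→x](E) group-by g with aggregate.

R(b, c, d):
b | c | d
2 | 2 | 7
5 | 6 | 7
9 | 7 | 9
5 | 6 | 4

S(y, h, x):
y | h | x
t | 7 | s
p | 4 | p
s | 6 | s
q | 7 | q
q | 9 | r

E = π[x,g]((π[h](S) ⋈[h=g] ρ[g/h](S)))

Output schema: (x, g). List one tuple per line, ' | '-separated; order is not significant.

Subexpression sizes:
  S → 5
  π[h](S) → 5
  S → 5
  ρ[g/h](S) → 5
  (π[h](S) ⋈[h=g] ρ[g/h](S)) → 7
  π[x,g]((π[h](S) ⋈[h=g] ρ[g/h](S))) → 7

== RESULT ==
x | g
p | 4
q | 7
q | 7
r | 9
s | 6
s | 7
s | 7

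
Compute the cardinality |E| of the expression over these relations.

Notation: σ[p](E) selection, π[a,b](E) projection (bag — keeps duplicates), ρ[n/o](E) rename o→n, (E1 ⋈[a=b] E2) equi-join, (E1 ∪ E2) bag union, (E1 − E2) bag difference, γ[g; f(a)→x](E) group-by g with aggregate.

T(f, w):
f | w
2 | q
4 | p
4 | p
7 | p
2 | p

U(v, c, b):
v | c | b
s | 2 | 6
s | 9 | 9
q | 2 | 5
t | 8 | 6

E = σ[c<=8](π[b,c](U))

Subexpression sizes:
  U → 4
  π[b,c](U) → 4
  σ[c<=8](π[b,c](U)) → 3

|E| = 3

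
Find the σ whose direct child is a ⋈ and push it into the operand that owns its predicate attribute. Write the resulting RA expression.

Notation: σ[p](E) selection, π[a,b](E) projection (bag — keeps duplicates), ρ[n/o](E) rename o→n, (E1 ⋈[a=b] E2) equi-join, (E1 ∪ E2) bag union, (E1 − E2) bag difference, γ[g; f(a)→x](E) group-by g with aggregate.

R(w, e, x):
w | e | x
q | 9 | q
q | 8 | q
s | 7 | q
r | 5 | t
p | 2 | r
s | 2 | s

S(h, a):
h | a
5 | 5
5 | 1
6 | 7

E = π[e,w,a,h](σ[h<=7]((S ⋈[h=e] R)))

σ filters on h, owned by the left side.
E' = π[e,w,a,h]((σ[h<=7](S) ⋈[h=e] R))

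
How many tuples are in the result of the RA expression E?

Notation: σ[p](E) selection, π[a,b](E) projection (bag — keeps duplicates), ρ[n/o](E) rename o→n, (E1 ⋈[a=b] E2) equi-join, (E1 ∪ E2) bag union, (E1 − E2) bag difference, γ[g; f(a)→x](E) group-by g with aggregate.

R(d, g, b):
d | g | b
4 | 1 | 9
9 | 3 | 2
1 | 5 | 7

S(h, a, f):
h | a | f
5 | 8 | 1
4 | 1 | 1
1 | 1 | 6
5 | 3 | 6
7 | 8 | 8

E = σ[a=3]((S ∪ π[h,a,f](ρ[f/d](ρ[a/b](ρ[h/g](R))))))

Subexpression sizes:
  S → 5
  R → 3
  ρ[h/g](R) → 3
  ρ[a/b](ρ[h/g](R)) → 3
  ρ[f/d](ρ[a/b](ρ[h/g](R))) → 3
  π[h,a,f](ρ[f/d](ρ[a/b](ρ[h/g](R)))) → 3
  (S ∪ π[h,a,f](ρ[f/d](ρ[a/b](ρ[h/g](R))))) → 8
  σ[a=3]((S ∪ π[h,a,f](ρ[f/d](ρ[a/b](ρ[h/g](R)))))) → 1

|E| = 1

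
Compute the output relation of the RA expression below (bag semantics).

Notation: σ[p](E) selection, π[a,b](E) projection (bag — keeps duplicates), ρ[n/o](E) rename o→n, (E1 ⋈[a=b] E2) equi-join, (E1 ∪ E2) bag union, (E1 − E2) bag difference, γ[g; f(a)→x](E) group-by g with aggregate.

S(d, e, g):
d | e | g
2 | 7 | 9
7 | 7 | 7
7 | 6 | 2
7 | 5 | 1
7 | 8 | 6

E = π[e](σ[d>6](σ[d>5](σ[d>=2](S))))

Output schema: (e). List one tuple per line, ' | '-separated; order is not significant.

Row counts bottom-up:
  S → 5
  σ[d>=2](S) → 5
  σ[d>5](σ[d>=2](S)) → 4
  σ[d>6](σ[d>5](σ[d>=2](S))) → 4
  π[e](σ[d>6](σ[d>5](σ[d>=2](S)))) → 4

== RESULT ==
e
5
6
7
8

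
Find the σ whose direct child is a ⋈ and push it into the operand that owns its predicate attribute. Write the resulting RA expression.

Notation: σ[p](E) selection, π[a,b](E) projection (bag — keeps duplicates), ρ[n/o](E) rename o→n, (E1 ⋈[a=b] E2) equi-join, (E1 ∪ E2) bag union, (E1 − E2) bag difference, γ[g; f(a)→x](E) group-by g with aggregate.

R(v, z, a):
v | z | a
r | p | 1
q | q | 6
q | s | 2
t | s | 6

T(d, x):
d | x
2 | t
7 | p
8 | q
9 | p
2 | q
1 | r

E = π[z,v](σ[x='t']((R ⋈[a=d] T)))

σ filters on x, owned by the right side.
E' = π[z,v]((R ⋈[a=d] σ[x='t'](T)))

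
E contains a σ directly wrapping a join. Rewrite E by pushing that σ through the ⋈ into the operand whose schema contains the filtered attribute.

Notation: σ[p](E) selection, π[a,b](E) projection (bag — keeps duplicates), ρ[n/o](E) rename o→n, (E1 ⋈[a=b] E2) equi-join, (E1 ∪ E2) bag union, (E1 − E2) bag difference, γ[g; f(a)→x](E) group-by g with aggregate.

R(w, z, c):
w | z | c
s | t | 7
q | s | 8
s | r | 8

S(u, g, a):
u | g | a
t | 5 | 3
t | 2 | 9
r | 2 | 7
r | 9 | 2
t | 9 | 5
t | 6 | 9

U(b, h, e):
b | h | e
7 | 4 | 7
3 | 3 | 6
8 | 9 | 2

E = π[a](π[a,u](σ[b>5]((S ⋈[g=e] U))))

σ filters on b, owned by the right side.
E' = π[a](π[a,u]((S ⋈[g=e] σ[b>5](U))))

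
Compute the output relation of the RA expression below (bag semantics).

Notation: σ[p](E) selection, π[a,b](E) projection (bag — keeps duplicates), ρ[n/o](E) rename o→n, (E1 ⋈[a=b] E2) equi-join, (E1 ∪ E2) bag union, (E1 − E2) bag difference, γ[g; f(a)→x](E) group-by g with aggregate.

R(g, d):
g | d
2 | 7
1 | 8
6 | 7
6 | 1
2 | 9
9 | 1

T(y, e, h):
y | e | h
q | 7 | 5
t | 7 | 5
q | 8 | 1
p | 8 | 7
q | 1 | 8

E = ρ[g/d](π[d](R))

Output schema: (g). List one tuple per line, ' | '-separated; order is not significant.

Row counts bottom-up:
  R → 6
  π[d](R) → 6
  ρ[g/d](π[d](R)) → 6

== RESULT ==
g
1
1
7
7
8
9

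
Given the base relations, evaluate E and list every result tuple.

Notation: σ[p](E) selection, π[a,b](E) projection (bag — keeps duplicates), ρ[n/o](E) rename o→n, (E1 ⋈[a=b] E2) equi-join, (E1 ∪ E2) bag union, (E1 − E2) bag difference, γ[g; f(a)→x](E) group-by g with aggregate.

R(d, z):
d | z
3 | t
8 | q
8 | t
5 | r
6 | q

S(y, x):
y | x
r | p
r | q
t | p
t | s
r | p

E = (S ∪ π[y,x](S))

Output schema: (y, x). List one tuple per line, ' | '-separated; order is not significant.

Per-node cardinality:
  S → 5
  S → 5
  π[y,x](S) → 5
  (S ∪ π[y,x](S)) → 10

== RESULT ==
y | x
r | p
r | p
r | p
r | p
r | q
r | q
t | p
t | p
t | s
t | s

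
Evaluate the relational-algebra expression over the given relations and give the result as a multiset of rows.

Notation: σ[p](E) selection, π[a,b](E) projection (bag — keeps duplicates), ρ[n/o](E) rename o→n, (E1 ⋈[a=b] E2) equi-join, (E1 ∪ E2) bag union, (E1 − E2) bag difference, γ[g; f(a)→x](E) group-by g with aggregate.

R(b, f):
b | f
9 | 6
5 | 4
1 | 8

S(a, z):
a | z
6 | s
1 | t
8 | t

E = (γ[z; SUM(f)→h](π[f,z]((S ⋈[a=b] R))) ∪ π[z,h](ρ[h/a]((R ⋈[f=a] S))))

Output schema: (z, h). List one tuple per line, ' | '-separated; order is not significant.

Stepwise |·|:
  S → 3
  R → 3
  (S ⋈[a=b] R) → 1
  π[f,z]((S ⋈[a=b] R)) → 1
  γ[z; SUM(f)→h](π[f,z]((S ⋈[a=b] R))) → 1
  R → 3
  S → 3
  (R ⋈[f=a] S) → 2
  ρ[h/a]((R ⋈[f=a] S)) → 2
  π[z,h](ρ[h/a]((R ⋈[f=a] S))) → 2
  (γ[z; SUM(f)→h](π[f,z]((S ⋈[a=b] R))) ∪ π[z,h](ρ[h/a]((R ⋈[f=a] S)))) → 3

== RESULT ==
z | h
s | 6
t | 8
t | 8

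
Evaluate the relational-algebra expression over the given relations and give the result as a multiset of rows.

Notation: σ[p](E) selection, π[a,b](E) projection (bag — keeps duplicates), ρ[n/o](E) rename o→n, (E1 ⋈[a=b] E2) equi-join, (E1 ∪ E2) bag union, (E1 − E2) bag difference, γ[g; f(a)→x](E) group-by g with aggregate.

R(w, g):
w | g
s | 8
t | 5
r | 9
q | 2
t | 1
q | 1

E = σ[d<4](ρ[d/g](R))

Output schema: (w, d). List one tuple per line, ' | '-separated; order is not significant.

Row counts bottom-up:
  R → 6
  ρ[d/g](R) → 6
  σ[d<4](ρ[d/g](R)) → 3

== RESULT ==
w | d
q | 1
q | 2
t | 1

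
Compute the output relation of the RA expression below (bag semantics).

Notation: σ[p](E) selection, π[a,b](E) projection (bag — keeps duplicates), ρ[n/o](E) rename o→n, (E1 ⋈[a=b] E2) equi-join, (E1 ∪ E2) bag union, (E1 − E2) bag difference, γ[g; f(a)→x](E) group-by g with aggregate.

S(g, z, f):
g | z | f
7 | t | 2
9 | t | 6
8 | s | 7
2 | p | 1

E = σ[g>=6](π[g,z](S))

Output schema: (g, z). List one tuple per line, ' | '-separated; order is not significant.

Stepwise |·|:
  S → 4
  π[g,z](S) → 4
  σ[g>=6](π[g,z](S)) → 3

== RESULT ==
g | z
7 | t
8 | s
9 | t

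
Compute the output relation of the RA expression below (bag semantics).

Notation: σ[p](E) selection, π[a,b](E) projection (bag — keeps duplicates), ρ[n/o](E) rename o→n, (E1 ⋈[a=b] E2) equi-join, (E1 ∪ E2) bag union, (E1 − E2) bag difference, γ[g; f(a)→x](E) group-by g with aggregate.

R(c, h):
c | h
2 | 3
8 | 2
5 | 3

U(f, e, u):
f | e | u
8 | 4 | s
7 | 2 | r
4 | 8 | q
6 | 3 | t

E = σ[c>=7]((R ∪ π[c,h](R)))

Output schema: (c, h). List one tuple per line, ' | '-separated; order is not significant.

Row counts bottom-up:
  R → 3
  R → 3
  π[c,h](R) → 3
  (R ∪ π[c,h](R)) → 6
  σ[c>=7]((R ∪ π[c,h](R))) → 2

== RESULT ==
c | h
8 | 2
8 | 2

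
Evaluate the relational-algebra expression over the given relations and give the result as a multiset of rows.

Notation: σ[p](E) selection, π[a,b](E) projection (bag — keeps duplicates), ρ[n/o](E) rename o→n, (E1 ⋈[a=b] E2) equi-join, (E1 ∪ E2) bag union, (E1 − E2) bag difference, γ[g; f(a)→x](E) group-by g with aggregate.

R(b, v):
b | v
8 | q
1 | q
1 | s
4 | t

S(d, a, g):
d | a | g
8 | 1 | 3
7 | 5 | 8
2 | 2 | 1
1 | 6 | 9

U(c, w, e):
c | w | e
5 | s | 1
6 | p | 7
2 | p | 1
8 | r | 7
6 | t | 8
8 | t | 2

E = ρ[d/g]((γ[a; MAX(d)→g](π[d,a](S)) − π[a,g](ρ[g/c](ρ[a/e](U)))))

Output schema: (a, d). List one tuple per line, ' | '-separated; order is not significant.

Subexpression sizes:
  S → 4
  π[d,a](S) → 4
  γ[a; MAX(d)→g](π[d,a](S)) → 4
  U → 6
  ρ[a/e](U) → 6
  ρ[g/c](ρ[a/e](U)) → 6
  π[a,g](ρ[g/c](ρ[a/e](U))) → 6
  (γ[a; MAX(d)→g](π[d,a](S)) − π[a,g](ρ[g/c](ρ[a/e](U)))) → 4
  ρ[d/g]((γ[a; MAX(d)→g](π[d,a](S)) − π[a,g](ρ[g/c](ρ[a/e](U))))) → 4

== RESULT ==
a | d
1 | 8
2 | 2
5 | 7
6 | 1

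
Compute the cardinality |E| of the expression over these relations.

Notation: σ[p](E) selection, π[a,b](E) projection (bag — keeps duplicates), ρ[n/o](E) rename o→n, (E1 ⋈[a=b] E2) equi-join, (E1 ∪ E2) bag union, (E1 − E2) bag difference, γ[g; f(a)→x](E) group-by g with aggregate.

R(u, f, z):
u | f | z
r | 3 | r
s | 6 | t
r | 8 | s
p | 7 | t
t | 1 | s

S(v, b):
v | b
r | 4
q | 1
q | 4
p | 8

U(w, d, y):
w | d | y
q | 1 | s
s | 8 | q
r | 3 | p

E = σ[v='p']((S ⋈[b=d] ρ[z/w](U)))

Row counts bottom-up:
  S → 4
  U → 3
  ρ[z/w](U) → 3
  (S ⋈[b=d] ρ[z/w](U)) → 2
  σ[v='p']((S ⋈[b=d] ρ[z/w](U))) → 1

|E| = 1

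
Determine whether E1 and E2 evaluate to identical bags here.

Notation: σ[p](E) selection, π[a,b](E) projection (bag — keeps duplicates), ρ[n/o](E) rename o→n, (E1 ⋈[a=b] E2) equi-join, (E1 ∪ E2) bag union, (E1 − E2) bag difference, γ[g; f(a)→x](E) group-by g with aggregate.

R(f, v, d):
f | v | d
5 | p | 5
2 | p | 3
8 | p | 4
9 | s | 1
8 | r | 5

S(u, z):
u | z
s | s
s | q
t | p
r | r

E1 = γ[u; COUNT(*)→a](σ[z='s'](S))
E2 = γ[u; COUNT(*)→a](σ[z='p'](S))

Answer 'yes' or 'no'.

E1 per-node cardinality:
  S → 4
  σ[z='s'](S) → 1
  γ[u; COUNT(*)→a](σ[z='s'](S)) → 1
E2 per-node cardinality:
  S → 4
  σ[z='p'](S) → 1
  γ[u; COUNT(*)→a](σ[z='p'](S)) → 1

E1 result:
u | a
s | 1
E2 result:
u | a
t | 1
Witness: ('s', 1) appears 1× in E1 but 0× in E2.

no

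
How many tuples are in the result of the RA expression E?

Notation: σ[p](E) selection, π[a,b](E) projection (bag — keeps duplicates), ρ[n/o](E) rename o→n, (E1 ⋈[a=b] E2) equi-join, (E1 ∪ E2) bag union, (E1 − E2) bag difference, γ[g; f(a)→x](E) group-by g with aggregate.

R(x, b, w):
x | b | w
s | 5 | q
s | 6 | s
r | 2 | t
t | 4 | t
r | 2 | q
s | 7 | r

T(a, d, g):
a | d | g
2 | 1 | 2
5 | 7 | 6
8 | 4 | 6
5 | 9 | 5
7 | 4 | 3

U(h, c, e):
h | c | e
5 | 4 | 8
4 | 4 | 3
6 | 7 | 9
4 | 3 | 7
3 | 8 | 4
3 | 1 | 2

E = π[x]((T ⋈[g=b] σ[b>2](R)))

Stepwise |·|:
  T → 5
  R → 6
  σ[b>2](R) → 4
  (T ⋈[g=b] σ[b>2](R)) → 3
  π[x]((T ⋈[g=b] σ[b>2](R))) → 3

|E| = 3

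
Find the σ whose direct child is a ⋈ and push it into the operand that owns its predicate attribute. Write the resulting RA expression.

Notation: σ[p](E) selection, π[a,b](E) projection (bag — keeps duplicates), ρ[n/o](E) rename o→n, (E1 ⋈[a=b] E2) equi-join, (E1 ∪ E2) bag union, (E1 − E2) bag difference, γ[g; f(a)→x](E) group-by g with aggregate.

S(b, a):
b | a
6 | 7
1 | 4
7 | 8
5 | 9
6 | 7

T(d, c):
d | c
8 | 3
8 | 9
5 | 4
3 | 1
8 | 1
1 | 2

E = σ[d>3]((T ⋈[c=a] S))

σ filters on d, owned by the left side.
E' = (σ[d>3](T) ⋈[c=a] S)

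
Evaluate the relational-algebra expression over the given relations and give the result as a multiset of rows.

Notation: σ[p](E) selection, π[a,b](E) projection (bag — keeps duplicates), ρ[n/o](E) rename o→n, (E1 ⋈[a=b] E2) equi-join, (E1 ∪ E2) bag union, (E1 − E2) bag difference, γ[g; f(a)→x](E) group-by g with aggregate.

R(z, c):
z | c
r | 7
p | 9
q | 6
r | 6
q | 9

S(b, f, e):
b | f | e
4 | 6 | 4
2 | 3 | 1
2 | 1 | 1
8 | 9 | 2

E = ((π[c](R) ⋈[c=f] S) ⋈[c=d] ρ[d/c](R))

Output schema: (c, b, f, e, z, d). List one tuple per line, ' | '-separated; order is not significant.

Row counts bottom-up:
  R → 5
  π[c](R) → 5
  S → 4
  (π[c](R) ⋈[c=f] S) → 4
  R → 5
  ρ[d/c](R) → 5
  ((π[c](R) ⋈[c=f] S) ⋈[c=d] ρ[d/c](R)) → 8

== RESULT ==
c | b | f | e | z | d
6 | 4 | 6 | 4 | q | 6
6 | 4 | 6 | 4 | q | 6
6 | 4 | 6 | 4 | r | 6
6 | 4 | 6 | 4 | r | 6
9 | 8 | 9 | 2 | p | 9
9 | 8 | 9 | 2 | p | 9
9 | 8 | 9 | 2 | q | 9
9 | 8 | 9 | 2 | q | 9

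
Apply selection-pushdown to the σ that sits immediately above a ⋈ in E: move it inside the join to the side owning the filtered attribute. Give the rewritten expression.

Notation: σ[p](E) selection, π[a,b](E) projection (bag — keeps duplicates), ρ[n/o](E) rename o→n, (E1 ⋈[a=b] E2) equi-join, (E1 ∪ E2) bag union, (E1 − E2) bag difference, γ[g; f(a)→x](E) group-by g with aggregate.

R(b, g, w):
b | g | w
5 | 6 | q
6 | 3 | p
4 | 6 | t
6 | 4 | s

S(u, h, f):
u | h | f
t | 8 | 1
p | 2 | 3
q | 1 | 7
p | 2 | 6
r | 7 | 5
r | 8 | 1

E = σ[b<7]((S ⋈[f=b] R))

σ filters on b, owned by the right side.
E' = (S ⋈[f=b] σ[b<7](R))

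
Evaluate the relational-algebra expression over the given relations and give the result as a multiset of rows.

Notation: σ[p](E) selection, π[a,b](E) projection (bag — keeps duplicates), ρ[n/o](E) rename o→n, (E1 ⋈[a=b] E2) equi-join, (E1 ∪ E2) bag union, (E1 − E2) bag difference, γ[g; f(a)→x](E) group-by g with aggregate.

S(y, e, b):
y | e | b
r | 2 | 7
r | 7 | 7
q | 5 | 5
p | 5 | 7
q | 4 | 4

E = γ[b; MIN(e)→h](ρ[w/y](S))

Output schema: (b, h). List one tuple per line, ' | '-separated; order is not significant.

Row counts bottom-up:
  S → 5
  ρ[w/y](S) → 5
  γ[b; MIN(e)→h](ρ[w/y](S)) → 3

== RESULT ==
b | h
4 | 4
5 | 5
7 | 2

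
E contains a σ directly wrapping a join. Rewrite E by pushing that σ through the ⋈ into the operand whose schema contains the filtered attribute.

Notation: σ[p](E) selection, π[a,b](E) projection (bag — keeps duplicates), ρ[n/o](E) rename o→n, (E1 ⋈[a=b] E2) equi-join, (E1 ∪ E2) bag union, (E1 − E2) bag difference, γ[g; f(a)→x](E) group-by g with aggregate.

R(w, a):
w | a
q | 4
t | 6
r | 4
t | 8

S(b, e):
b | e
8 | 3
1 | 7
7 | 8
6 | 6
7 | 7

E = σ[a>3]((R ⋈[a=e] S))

σ filters on a, owned by the left side.
E' = (σ[a>3](R) ⋈[a=e] S)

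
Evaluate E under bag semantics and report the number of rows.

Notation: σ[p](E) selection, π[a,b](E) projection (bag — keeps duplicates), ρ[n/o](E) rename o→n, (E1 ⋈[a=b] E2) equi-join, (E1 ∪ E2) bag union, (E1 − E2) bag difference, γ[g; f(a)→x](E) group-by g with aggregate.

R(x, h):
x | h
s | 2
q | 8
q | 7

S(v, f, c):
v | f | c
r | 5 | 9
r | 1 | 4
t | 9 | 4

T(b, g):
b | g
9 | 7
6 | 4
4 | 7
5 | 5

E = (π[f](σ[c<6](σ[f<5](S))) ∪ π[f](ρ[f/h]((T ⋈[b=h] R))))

Row counts bottom-up:
  S → 3
  σ[f<5](S) → 1
  σ[c<6](σ[f<5](S)) → 1
  π[f](σ[c<6](σ[f<5](S))) → 1
  T → 4
  R → 3
  (T ⋈[b=h] R) → 0
  ρ[f/h]((T ⋈[b=h] R)) → 0
  π[f](ρ[f/h]((T ⋈[b=h] R))) → 0
  (π[f](σ[c<6](σ[f<5](S))) ∪ π[f](ρ[f/h]((T ⋈[b=h] R)))) → 1

|E| = 1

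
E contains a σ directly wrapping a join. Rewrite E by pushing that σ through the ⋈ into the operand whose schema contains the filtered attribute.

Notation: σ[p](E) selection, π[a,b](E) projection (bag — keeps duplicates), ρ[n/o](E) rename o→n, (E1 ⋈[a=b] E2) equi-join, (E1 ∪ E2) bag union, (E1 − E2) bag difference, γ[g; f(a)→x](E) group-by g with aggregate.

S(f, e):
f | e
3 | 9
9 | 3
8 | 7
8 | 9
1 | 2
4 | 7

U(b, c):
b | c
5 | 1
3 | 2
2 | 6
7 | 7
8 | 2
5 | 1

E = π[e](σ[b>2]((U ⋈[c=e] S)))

σ filters on b, owned by the left side.
E' = π[e]((σ[b>2](U) ⋈[c=e] S))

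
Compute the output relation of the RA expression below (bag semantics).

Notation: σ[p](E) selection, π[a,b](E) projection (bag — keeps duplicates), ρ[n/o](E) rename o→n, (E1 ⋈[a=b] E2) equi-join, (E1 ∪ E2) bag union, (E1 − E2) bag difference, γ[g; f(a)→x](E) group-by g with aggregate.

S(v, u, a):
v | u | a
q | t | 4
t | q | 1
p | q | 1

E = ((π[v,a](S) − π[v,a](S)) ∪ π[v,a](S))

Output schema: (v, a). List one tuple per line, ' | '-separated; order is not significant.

Per-node cardinality:
  S → 3
  π[v,a](S) → 3
  S → 3
  π[v,a](S) → 3
  (π[v,a](S) − π[v,a](S)) → 0
  S → 3
  π[v,a](S) → 3
  ((π[v,a](S) − π[v,a](S)) ∪ π[v,a](S)) → 3

== RESULT ==
v | a
p | 1
q | 4
t | 1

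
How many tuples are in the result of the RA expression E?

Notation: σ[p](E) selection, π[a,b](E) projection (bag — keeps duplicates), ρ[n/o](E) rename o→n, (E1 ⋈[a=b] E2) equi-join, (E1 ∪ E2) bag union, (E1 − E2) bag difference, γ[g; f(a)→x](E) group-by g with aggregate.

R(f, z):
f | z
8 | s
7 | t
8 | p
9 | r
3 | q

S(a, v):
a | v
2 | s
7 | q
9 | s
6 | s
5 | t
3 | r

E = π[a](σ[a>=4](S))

Stepwise |·|:
  S → 6
  σ[a>=4](S) → 4
  π[a](σ[a>=4](S)) → 4

|E| = 4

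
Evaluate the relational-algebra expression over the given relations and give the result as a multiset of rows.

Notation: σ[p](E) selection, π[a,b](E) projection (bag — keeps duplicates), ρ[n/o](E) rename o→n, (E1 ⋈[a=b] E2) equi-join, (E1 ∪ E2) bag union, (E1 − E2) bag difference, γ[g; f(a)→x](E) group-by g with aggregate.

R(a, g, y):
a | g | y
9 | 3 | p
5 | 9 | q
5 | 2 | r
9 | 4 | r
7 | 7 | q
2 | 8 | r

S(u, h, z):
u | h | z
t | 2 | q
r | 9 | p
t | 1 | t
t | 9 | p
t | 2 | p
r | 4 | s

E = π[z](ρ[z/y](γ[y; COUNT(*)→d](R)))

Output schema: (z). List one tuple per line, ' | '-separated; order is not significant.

Row counts bottom-up:
  R → 6
  γ[y; COUNT(*)→d](R) → 3
  ρ[z/y](γ[y; COUNT(*)→d](R)) → 3
  π[z](ρ[z/y](γ[y; COUNT(*)→d](R))) → 3

== RESULT ==
z
p
q
r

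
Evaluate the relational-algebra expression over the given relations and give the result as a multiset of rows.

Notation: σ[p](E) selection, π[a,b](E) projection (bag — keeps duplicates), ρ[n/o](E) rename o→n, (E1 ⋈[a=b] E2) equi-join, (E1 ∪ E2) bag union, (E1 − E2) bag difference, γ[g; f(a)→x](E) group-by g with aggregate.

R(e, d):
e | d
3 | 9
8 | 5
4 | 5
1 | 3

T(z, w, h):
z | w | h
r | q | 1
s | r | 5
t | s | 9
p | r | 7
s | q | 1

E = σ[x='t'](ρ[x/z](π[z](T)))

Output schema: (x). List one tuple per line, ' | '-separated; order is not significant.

Stepwise |·|:
  T → 5
  π[z](T) → 5
  ρ[x/z](π[z](T)) → 5
  σ[x='t'](ρ[x/z](π[z](T))) → 1

== RESULT ==
x
t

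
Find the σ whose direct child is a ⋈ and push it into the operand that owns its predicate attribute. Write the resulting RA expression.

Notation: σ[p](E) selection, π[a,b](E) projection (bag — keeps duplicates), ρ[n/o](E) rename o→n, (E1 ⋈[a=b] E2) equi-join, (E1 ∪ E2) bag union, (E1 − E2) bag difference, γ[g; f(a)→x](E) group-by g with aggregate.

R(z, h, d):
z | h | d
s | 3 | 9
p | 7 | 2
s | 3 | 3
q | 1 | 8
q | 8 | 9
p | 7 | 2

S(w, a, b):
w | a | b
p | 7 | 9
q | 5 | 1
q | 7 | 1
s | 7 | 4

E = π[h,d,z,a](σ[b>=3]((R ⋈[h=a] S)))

σ filters on b, owned by the right side.
E' = π[h,d,z,a]((R ⋈[h=a] σ[b>=3](S)))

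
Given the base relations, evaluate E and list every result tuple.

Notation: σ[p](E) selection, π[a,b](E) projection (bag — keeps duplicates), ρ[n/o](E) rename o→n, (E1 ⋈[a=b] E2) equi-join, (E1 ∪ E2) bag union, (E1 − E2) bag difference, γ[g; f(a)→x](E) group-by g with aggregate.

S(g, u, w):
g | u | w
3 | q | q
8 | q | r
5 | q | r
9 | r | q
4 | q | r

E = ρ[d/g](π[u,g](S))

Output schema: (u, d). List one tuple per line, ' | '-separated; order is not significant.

Stepwise |·|:
  S → 5
  π[u,g](S) → 5
  ρ[d/g](π[u,g](S)) → 5

== RESULT ==
u | d
q | 3
q | 4
q | 5
q | 8
r | 9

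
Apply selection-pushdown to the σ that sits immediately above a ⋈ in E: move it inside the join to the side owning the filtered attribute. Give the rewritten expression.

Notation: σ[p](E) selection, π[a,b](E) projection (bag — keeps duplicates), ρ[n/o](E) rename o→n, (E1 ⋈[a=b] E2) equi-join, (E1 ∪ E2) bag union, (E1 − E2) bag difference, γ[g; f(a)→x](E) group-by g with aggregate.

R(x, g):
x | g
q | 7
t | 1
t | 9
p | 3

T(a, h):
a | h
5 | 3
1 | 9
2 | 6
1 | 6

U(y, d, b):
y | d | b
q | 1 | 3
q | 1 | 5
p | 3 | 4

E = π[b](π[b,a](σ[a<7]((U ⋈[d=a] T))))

σ filters on a, owned by the right side.
E' = π[b](π[b,a]((U ⋈[d=a] σ[a<7](T))))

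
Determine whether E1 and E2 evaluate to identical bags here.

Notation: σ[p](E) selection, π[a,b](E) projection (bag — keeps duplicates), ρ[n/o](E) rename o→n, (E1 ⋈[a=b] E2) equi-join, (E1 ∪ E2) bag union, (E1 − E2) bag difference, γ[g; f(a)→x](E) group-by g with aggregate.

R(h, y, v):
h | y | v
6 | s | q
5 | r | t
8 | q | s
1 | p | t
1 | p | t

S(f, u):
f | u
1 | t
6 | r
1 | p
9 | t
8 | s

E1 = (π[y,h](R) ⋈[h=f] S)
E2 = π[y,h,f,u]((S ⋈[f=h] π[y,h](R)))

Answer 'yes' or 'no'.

E1 subexpression sizes:
  R → 5
  π[y,h](R) → 5
  S → 5
  (π[y,h](R) ⋈[h=f] S) → 6
E2 subexpression sizes:
  S → 5
  R → 5
  π[y,h](R) → 5
  (S ⋈[f=h] π[y,h](R)) → 6
  π[y,h,f,u]((S ⋈[f=h] π[y,h](R))) → 6

E1 and E2 produce the same multiset:
y | h | f | u
p | 1 | 1 | p
p | 1 | 1 | p
p | 1 | 1 | t
p | 1 | 1 | t
q | 8 | 8 | s
s | 6 | 6 | r

yes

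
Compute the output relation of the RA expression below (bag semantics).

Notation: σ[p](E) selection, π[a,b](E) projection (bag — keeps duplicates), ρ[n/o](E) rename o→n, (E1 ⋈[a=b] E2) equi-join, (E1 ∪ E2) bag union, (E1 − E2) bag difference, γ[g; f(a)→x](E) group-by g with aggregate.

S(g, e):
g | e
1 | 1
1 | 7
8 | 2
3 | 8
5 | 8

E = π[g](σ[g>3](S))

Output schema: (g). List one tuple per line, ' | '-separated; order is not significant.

Stepwise |·|:
  S → 5
  σ[g>3](S) → 2
  π[g](σ[g>3](S)) → 2

== RESULT ==
g
5
8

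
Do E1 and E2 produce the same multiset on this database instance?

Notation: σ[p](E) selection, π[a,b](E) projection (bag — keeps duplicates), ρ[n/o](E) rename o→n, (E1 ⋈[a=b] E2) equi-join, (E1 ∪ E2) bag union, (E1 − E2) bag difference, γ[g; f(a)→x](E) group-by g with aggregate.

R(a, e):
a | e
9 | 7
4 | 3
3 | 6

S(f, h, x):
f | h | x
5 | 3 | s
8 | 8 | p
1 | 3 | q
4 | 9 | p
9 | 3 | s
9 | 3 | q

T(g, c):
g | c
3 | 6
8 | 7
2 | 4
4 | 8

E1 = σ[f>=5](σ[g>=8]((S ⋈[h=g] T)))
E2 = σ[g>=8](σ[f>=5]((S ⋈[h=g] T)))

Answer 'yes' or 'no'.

E1 stepwise |·|:
  S → 6
  T → 4
  (S ⋈[h=g] T) → 5
  σ[g>=8]((S ⋈[h=g] T)) → 1
  σ[f>=5](σ[g>=8]((S ⋈[h=g] T))) → 1
E2 stepwise |·|:
  S → 6
  T → 4
  (S ⋈[h=g] T) → 5
  σ[f>=5]((S ⋈[h=g] T)) → 4
  σ[g>=8](σ[f>=5]((S ⋈[h=g] T))) → 1

E1 and E2 produce the same multiset:
f | h | x | g | c
8 | 8 | p | 8 | 7

yes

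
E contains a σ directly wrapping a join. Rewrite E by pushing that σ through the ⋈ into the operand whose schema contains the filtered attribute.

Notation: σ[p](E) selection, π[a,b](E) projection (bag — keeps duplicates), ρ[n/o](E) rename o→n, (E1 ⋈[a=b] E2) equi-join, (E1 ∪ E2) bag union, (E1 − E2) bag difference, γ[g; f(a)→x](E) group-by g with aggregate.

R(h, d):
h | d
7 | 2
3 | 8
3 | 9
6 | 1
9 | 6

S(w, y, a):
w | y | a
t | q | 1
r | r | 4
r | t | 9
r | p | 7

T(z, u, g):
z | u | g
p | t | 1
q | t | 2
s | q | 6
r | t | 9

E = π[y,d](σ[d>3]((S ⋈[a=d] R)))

σ filters on d, owned by the right side.
E' = π[y,d]((S ⋈[a=d] σ[d>3](R)))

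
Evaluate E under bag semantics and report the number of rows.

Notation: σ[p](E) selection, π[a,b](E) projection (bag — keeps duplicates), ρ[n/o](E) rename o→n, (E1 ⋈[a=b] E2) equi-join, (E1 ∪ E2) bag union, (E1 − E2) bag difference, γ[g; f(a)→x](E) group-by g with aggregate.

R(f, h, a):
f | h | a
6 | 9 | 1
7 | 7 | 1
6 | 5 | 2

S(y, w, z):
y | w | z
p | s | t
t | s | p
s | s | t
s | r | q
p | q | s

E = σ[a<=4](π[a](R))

Per-node cardinality:
  R → 3
  π[a](R) → 3
  σ[a<=4](π[a](R)) → 3

|E| = 3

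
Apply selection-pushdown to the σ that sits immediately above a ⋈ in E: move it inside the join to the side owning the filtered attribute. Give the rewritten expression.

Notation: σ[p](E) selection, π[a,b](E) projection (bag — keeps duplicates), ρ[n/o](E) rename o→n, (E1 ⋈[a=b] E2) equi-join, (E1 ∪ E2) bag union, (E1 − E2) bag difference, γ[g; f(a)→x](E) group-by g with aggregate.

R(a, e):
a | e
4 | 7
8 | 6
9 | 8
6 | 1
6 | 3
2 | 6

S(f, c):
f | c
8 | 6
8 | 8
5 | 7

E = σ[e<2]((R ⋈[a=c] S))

σ filters on e, owned by the left side.
E' = (σ[e<2](R) ⋈[a=c] S)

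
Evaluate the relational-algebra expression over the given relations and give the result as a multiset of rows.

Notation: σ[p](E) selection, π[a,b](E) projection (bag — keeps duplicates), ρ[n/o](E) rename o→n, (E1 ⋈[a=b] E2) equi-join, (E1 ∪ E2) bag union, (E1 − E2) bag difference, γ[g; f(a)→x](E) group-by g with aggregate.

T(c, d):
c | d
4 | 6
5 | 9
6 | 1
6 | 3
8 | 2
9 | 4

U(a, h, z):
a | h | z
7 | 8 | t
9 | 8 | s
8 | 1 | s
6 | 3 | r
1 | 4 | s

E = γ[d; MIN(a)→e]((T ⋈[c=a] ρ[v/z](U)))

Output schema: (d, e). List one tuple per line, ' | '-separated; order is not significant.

Stepwise |·|:
  T → 6
  U → 5
  ρ[v/z](U) → 5
  (T ⋈[c=a] ρ[v/z](U)) → 4
  γ[d; MIN(a)→e]((T ⋈[c=a] ρ[v/z](U))) → 4

== RESULT ==
d | e
1 | 6
2 | 8
3 | 6
4 | 9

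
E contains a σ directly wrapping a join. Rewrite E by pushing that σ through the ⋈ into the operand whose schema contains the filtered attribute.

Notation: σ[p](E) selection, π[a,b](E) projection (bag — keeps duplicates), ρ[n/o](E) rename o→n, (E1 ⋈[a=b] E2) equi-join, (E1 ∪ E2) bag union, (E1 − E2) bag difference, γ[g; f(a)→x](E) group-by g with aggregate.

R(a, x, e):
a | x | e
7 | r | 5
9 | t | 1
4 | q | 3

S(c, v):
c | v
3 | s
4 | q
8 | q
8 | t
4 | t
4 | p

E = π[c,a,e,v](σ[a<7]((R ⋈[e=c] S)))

σ filters on a, owned by the left side.
E' = π[c,a,e,v]((σ[a<7](R) ⋈[e=c] S))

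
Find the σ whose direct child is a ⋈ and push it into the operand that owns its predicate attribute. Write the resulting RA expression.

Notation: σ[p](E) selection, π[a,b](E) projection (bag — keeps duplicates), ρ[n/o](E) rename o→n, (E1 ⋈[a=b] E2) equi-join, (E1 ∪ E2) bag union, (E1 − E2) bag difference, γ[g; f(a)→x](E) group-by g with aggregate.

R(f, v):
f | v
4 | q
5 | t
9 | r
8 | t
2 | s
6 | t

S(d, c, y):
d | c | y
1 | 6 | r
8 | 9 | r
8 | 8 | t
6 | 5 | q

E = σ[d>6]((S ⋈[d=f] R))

σ filters on d, owned by the left side.
E' = (σ[d>6](S) ⋈[d=f] R)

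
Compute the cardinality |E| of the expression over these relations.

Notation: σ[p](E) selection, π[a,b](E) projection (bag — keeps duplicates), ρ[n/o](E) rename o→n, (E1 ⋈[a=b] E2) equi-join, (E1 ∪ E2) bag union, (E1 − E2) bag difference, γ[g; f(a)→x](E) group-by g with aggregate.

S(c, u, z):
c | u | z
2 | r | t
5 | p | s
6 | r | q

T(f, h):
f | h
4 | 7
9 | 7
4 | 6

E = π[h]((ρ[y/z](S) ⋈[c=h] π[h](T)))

Per-node cardinality:
  S → 3
  ρ[y/z](S) → 3
  T → 3
  π[h](T) → 3
  (ρ[y/z](S) ⋈[c=h] π[h](T)) → 1
  π[h]((ρ[y/z](S) ⋈[c=h] π[h](T))) → 1

|E| = 1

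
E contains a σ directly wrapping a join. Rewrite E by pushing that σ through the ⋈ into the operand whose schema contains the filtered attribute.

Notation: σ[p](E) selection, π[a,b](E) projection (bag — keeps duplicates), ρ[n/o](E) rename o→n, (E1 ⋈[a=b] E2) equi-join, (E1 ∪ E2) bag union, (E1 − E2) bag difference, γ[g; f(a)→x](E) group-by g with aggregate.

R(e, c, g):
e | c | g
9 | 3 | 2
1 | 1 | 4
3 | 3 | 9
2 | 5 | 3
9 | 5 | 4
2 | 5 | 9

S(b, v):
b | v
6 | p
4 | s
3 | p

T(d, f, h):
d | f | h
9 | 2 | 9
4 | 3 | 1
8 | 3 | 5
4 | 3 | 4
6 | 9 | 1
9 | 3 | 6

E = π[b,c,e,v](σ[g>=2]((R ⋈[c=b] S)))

σ filters on g, owned by the left side.
E' = π[b,c,e,v]((σ[g>=2](R) ⋈[c=b] S))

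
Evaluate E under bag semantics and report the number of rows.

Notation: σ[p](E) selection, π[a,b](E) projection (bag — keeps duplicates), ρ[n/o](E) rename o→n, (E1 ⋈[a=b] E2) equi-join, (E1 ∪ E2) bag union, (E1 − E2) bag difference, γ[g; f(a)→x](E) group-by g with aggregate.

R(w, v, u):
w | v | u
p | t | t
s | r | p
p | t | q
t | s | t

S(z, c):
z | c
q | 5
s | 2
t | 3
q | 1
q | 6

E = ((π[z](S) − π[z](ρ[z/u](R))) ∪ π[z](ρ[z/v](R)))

Subexpression sizes:
  S → 5
  π[z](S) → 5
  R → 4
  ρ[z/u](R) → 4
  π[z](ρ[z/u](R)) → 4
  (π[z](S) − π[z](ρ[z/u](R))) → 3
  R → 4
  ρ[z/v](R) → 4
  π[z](ρ[z/v](R)) → 4
  ((π[z](S) − π[z](ρ[z/u](R))) ∪ π[z](ρ[z/v](R))) → 7

|E| = 7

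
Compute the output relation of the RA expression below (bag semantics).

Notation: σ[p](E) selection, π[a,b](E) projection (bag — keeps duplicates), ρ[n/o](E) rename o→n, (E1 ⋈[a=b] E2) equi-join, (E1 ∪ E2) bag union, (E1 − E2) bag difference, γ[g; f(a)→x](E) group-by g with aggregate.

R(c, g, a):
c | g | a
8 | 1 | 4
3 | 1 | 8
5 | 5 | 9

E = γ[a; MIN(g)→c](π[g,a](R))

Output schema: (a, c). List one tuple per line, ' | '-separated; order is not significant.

Stepwise |·|:
  R → 3
  π[g,a](R) → 3
  γ[a; MIN(g)→c](π[g,a](R)) → 3

== RESULT ==
a | c
4 | 1
8 | 1
9 | 5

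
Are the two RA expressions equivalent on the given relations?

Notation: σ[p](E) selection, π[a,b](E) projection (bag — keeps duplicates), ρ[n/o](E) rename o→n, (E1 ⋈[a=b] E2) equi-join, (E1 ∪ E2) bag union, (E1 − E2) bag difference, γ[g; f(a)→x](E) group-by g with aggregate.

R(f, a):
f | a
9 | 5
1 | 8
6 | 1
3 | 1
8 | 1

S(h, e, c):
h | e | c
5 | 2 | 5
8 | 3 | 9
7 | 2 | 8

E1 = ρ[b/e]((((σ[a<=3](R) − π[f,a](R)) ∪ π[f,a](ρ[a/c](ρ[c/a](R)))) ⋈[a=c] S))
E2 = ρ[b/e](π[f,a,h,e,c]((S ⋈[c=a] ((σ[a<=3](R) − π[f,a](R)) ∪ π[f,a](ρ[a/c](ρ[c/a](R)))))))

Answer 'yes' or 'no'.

E1 per-node cardinality:
  R → 5
  σ[a<=3](R) → 3
  R → 5
  π[f,a](R) → 5
  (σ[a<=3](R) − π[f,a](R)) → 0
  R → 5
  ρ[c/a](R) → 5
  ρ[a/c](ρ[c/a](R)) → 5
  π[f,a](ρ[a/c](ρ[c/a](R))) → 5
  ((σ[a<=3](R) − π[f,a](R)) ∪ π[f,a](ρ[a/c](ρ[c/a](R)))) → 5
  S → 3
  (((σ[a<=3](R) − π[f,a](R)) ∪ π[f,a](ρ[a/c](ρ[c/a](R)))) ⋈[a=c] S) → 2
  ρ[b/e]((((σ[a<=3](R) − π[f,a](R)) ∪ π[f,a](ρ[a/c](ρ[c/a](R)))) ⋈[a=c] S)) → 2
E2 per-node cardinality:
  S → 3
  R → 5
  σ[a<=3](R) → 3
  R → 5
  π[f,a](R) → 5
  (σ[a<=3](R) − π[f,a](R)) → 0
  R → 5
  ρ[c/a](R) → 5
  ρ[a/c](ρ[c/a](R)) → 5
  π[f,a](ρ[a/c](ρ[c/a](R))) → 5
  ((σ[a<=3](R) − π[f,a](R)) ∪ π[f,a](ρ[a/c](ρ[c/a](R)))) → 5
  (S ⋈[c=a] ((σ[a<=3](R) − π[f,a](R)) ∪ π[f,a](ρ[a/c](ρ[c/a](R))))) → 2
  π[f,a,h,e,c]((S ⋈[c=a] ((σ[a<=3](R) − π[f,a](R)) ∪ π[f,a](ρ[a/c](ρ[c/a](R)))))) → 2
  ρ[b/e](π[f,a,h,e,c]((S ⋈[c=a] ((σ[a<=3](R) − π[f,a](R)) ∪ π[f,a](ρ[a/c](ρ[c/a](R))))))) → 2

E1 and E2 produce the same multiset:
f | a | h | b | c
1 | 8 | 7 | 2 | 8
9 | 5 | 5 | 2 | 5

yes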